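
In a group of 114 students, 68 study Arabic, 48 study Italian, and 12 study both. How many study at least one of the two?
|A∪B| = |A| + |B| - |A∩B| = 68 + 48 - 12 = 104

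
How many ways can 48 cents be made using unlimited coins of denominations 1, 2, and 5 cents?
Coefficient of x^48 in 1/(1-x^1) · 1/(1-x^2) · 1/(1-x^5). Case on j = number of 5-cent coins (j = 0..9); remainder r = 48 - 5j is made from {1,2} in ⌊r/2⌋+1 ways. r = 48, 43, 38, 33, 28, 23, 18, 13, 8, 3 → 25 + 22 + 20 + 17 + 15 + 12 + 10 + 7 + 5 + 2 = 135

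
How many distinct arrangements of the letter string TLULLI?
6! / (1! × 1! × 1! × 3!) = 120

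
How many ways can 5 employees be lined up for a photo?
5! = 120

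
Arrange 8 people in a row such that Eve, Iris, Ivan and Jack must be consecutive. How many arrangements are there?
Treat the 4 as one block: (8-4+1)! × 4! = 120 × 24 = 2880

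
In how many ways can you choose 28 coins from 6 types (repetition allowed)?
C(28+6-1, 6-1) = C(33, 5) = 237336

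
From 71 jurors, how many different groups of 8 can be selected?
C(71,8) = 71!/(8!×63!) = 10639125640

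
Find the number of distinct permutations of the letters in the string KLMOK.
5! / (1! × 1! × 2! × 1!) = 60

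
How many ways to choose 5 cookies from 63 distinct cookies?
C(63,5) = 63!/(5!×58!) = 7028847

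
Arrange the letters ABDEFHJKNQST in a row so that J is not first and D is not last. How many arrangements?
By inclusion-exclusion: 12! - 2×(12-1)! + (12-2)! = 479001600 - 79833600 + 3628800 = 402796800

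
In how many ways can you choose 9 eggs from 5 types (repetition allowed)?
C(9+5-1, 5-1) = C(13, 4) = 715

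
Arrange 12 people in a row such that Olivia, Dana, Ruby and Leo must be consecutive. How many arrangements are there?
Treat the 4 as one block: (12-4+1)! × 4! = 362880 × 24 = 8709120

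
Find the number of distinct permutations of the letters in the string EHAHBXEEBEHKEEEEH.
17! / (4! × 1! × 1! × 8! × 2! × 1!) = 183783600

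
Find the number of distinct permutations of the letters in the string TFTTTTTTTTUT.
12! / (1! × 10! × 1!) = 132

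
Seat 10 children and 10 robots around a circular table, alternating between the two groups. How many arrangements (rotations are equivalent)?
Fix one of the children: (10-1)! ways for the remaining children, × 10! ways for the robots = 362880 × 3628800 = 1316818944000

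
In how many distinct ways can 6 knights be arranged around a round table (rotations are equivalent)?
Circular: fix one position, arrange the rest. (6-1)! = 120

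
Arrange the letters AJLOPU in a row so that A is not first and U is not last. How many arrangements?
By inclusion-exclusion: 6! - 2×(6-1)! + (6-2)! = 720 - 240 + 24 = 504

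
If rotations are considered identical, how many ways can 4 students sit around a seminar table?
Circular: fix one position, arrange the rest. (4-1)! = 6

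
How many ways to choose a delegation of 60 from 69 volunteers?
C(69,60) = 69!/(60!×9!) = 56672074888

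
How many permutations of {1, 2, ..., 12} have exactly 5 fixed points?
Choose the 5 fixed points C(12,5) = 792, derange the rest: !7 = Σ_{j=0}^{7} (-1)^j·7!/j! = 5040 - 5040 + 2520 - 840 + 210 - 42 + 7 - 1 = 1854. Product = 792 × 1854 = 1468368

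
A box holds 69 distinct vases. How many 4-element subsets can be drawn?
C(69,4) = 69!/(4!×65!) = 864501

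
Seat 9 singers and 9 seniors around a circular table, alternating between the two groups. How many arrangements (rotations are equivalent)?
Fix one of the singers: (9-1)! ways for the remaining singers, × 9! ways for the seniors = 40320 × 362880 = 14631321600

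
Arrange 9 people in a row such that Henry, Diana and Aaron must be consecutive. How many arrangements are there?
Treat the 3 as one block: (9-3+1)! × 3! = 5040 × 6 = 30240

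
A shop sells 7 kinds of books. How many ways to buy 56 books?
C(56+7-1, 7-1) = C(62, 6) = 61474519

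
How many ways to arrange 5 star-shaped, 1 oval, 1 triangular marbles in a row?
7! / (5! × 1! × 1!) = 42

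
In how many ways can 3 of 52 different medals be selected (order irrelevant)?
C(52,3) = 52!/(3!×49!) = 22100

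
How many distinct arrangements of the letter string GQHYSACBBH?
10! / (1! × 1! × 1! × 2! × 1! × 2! × 1! × 1!) = 907200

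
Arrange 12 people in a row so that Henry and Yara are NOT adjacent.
Total - adjacent = 12! - (12-1)!×2 = 479001600 - 79833600 = 399168000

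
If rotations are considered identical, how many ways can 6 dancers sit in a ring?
Circular: fix one position, arrange the rest. (6-1)! = 120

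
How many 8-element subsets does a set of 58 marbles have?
C(58,8) = 58!/(8!×50!) = 1916797311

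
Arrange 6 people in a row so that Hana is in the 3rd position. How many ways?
Fix one position: (6-1)! = 120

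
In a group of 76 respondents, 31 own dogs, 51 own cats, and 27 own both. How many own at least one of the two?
|A∪B| = |A| + |B| - |A∩B| = 31 + 51 - 27 = 55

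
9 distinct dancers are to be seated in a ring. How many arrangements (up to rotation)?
Circular: fix one position, arrange the rest. (9-1)! = 40320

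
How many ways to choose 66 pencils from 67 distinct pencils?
C(67,66) = 67!/(66!×1!) = 67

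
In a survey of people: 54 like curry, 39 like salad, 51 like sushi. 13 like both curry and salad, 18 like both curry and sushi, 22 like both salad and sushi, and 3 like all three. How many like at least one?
|A∪B∪C| = 54+39+51-13-18-22+3 = 94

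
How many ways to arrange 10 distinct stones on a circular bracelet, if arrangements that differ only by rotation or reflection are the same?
(10-1)!/2 = 362880/2 = 181440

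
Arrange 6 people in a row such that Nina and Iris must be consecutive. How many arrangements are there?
Treat the 2 as one block: (6-2+1)! × 2! = 120 × 2 = 240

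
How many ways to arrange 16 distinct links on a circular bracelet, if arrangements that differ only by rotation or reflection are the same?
(16-1)!/2 = 1307674368000/2 = 653837184000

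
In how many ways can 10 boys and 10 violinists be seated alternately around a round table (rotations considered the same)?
Fix one of the boys: (10-1)! ways for the remaining boys, × 10! ways for the violinists = 362880 × 3628800 = 1316818944000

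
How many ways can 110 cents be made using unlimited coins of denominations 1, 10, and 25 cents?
Coefficient of x^110 in 1/(1-x^1) · 1/(1-x^10) · 1/(1-x^25). Case on j = number of 25-cent coins (j = 0..4); remainder r = 110 - 25j is made from {1,10} in ⌊r/10⌋+1 ways. r = 110, 85, 60, 35, 10 → 12 + 9 + 7 + 4 + 2 = 34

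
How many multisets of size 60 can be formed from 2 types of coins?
C(60+2-1, 2-1) = C(61, 1) = 61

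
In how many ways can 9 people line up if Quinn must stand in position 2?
Fix one position: (9-1)! = 40320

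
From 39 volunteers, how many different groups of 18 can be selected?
C(39,18) = 39!/(18!×21!) = 62359143990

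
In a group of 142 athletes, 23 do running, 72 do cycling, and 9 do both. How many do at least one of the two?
|A∪B| = |A| + |B| - |A∩B| = 23 + 72 - 9 = 86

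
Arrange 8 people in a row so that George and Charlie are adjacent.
Treat as block: (8-1)! × 2! = 5040 × 2 = 10080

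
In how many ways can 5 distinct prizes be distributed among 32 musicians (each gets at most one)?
P(32,5) = 32!/(32-5)! = 24165120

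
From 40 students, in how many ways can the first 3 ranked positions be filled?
P(40,3) = 40!/(40-3)! = 59280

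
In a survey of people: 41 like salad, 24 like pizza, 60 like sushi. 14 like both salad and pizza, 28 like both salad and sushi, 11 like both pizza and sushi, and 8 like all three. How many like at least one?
|A∪B∪C| = 41+24+60-14-28-11+8 = 80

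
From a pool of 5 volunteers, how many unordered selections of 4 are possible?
C(5,4) = 5!/(4!×1!) = 5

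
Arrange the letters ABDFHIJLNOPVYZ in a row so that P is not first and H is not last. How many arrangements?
By inclusion-exclusion: 14! - 2×(14-1)! + (14-2)! = 87178291200 - 12454041600 + 479001600 = 75203251200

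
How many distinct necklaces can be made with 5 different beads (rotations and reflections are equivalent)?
(5-1)!/2 = 24/2 = 12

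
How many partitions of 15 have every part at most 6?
Let r_j(i) = number of partitions of i into parts ≤ j, for i = 0..15. r_1(i) = 1 for all i; r_j(i) = r_{j-1}(i) + r_j(i-j). Rows j = 2..6: ≤2: 1 1 2 2 3 3 4 4 5 5 6 6 7 7 8 8; ≤3: 1 1 2 3 4 5 7 8 10 12 14 16 19 21 24 27; ≤4: 1 1 2 3 5 6 9 11 15 18 23 27 34 39 47 54; ≤5: 1 1 2 3 5 7 10 13 18 23 30 37 47 57 70 84; ≤6: 1 1 2 3 5 7 11 14 20 26 35 44 58 71 90 110. r_6(15) = 110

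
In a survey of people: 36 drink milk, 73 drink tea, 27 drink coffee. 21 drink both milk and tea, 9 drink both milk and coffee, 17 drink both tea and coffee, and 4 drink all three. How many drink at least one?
|A∪B∪C| = 36+73+27-21-9-17+4 = 93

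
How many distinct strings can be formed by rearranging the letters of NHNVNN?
6! / (1! × 4! × 1!) = 30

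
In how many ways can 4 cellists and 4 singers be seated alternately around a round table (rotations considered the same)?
Fix one of the cellists: (4-1)! ways for the remaining cellists, × 4! ways for the singers = 6 × 24 = 144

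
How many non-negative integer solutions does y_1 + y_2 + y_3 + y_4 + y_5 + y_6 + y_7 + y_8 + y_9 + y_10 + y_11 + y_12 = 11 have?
C(11+12-1, 12-1) = C(22, 11) = 705432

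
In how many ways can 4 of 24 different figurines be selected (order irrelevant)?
C(24,4) = 24!/(4!×20!) = 10626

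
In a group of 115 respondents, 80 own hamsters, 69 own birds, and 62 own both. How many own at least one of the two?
|A∪B| = |A| + |B| - |A∩B| = 80 + 69 - 62 = 87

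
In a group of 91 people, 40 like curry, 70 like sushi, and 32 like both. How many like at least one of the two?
|A∪B| = |A| + |B| - |A∩B| = 40 + 70 - 32 = 78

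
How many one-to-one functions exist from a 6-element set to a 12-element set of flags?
P(12,6) = 12!/(12-6)! = 665280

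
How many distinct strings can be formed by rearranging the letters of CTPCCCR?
7! / (1! × 1! × 4! × 1!) = 210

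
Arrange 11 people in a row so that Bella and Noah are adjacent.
Treat as block: (11-1)! × 2! = 3628800 × 2 = 7257600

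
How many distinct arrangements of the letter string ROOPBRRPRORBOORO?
16! / (6! × 2! × 2! × 6!) = 10090080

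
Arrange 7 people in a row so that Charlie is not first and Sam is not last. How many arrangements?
By inclusion-exclusion: 7! - 2×(7-1)! + (7-2)! = 5040 - 1440 + 120 = 3720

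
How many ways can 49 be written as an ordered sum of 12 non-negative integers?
C(49+12-1, 12-1) = C(60, 11) = 342700125300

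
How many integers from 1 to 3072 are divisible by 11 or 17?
⌊3072/11⌋ + ⌊3072/17⌋ - ⌊3072/187⌋ = 279 + 180 - 16 = 443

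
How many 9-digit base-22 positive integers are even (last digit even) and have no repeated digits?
Last∈{0,2,4,6,8,10,12,14,16,18,20}. Last=0: 8204716800. Last nonzero: 10×20×P(20,7) = 78140160000. Total = 86344876800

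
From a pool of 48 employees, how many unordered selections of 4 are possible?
C(48,4) = 48!/(4!×44!) = 194580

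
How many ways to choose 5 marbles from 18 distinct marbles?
C(18,5) = 18!/(5!×13!) = 8568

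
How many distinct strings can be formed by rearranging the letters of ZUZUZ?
5! / (3! × 2!) = 10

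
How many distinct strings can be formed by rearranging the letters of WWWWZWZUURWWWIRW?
16! / (2! × 9! × 1! × 2! × 2!) = 7207200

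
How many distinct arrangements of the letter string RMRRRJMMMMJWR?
13! / (1! × 5! × 2! × 5!) = 216216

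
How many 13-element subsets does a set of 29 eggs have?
C(29,13) = 29!/(13!×16!) = 67863915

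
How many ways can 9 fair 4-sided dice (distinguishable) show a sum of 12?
Coefficient of x^12 in (x + x² + ... + x^4)^9. By inclusion-exclusion on dice exceeding 4: Σ_j (-1)^j C(9,j)·C(12-1-4j, 8) = C(9,0)·C(11,8) = 1·165 = 165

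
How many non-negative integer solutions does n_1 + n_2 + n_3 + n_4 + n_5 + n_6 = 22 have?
C(22+6-1, 6-1) = C(27, 5) = 80730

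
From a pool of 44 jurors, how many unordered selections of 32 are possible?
C(44,32) = 44!/(32!×12!) = 21090682613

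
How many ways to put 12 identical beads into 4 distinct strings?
C(12+4-1, 4-1) = C(15, 3) = 455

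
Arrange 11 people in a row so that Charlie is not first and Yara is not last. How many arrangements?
By inclusion-exclusion: 11! - 2×(11-1)! + (11-2)! = 39916800 - 7257600 + 362880 = 33022080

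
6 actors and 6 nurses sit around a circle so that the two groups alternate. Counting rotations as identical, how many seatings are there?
Fix one of the actors: (6-1)! ways for the remaining actors, × 6! ways for the nurses = 120 × 720 = 86400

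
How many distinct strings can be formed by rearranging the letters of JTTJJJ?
6! / (2! × 4!) = 15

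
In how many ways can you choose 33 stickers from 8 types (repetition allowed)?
C(33+8-1, 8-1) = C(40, 7) = 18643560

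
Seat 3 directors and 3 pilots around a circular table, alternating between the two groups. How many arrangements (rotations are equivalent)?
Fix one of the directors: (3-1)! ways for the remaining directors, × 3! ways for the pilots = 2 × 6 = 12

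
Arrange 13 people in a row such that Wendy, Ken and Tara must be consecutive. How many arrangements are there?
Treat the 3 as one block: (13-3+1)! × 3! = 39916800 × 6 = 239500800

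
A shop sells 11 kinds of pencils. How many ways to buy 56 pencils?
C(56+11-1, 11-1) = C(66, 10) = 210980549208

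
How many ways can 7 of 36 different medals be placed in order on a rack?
P(36,7) = 36!/(36-7)! = 42072307200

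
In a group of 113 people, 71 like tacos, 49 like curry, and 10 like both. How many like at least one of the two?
|A∪B| = |A| + |B| - |A∩B| = 71 + 49 - 10 = 110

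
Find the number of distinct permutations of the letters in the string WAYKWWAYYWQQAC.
14! / (3! × 2! × 1! × 1! × 3! × 4!) = 50450400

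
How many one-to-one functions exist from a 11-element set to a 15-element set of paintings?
P(15,11) = 15!/(15-11)! = 54486432000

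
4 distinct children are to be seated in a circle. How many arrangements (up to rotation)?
Circular: fix one position, arrange the rest. (4-1)! = 6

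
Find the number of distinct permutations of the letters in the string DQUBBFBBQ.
9! / (4! × 2! × 1! × 1! × 1!) = 7560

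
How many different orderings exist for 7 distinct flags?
7! = 5040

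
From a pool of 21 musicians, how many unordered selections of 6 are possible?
C(21,6) = 21!/(6!×15!) = 54264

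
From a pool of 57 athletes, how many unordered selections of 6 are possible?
C(57,6) = 57!/(6!×51!) = 36288252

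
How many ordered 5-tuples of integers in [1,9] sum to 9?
Coefficient of x^9 in (x + x² + ... + x^9)^5. By inclusion-exclusion on dice exceeding 9: Σ_j (-1)^j C(5,j)·C(9-1-9j, 4) = C(5,0)·C(8,4) = 1·70 = 70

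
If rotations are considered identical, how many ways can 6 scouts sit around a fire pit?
Circular: fix one position, arrange the rest. (6-1)! = 120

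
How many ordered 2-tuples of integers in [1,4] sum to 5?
Coefficient of x^5 in (x + x² + ... + x^4)^2. By inclusion-exclusion on dice exceeding 4: Σ_j (-1)^j C(2,j)·C(5-1-4j, 1) = C(2,0)·C(4,1) = 1·4 = 4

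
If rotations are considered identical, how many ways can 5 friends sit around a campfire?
Circular: fix one position, arrange the rest. (5-1)! = 24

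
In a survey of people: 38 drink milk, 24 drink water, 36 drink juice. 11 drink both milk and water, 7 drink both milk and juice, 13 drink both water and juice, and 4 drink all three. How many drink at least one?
|A∪B∪C| = 38+24+36-11-7-13+4 = 71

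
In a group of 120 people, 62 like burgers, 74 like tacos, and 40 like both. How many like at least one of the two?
|A∪B| = |A| + |B| - |A∩B| = 62 + 74 - 40 = 96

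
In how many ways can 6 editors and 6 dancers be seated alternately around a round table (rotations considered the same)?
Fix one of the editors: (6-1)! ways for the remaining editors, × 6! ways for the dancers = 120 × 720 = 86400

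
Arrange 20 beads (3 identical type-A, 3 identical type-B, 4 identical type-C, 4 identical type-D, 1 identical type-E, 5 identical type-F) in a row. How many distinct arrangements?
20! / (3! × 3! × 4! × 4! × 1! × 5!) = 977728752000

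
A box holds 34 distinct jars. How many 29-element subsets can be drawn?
C(34,29) = 34!/(29!×5!) = 278256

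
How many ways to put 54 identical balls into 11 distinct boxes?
C(54+11-1, 11-1) = C(64, 10) = 151473214816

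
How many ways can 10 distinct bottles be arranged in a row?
10! = 3628800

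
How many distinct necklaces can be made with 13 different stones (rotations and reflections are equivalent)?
(13-1)!/2 = 479001600/2 = 239500800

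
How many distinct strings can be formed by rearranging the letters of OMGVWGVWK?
9! / (2! × 1! × 2! × 1! × 2! × 1!) = 45360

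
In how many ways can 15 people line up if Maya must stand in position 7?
Fix one position: (15-1)! = 87178291200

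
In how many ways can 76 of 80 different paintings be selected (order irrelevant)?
C(80,76) = 80!/(76!×4!) = 1581580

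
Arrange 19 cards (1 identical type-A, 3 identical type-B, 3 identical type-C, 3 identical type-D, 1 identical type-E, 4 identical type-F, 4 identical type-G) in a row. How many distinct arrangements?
19! / (1! × 3! × 3! × 3! × 1! × 4! × 4!) = 977728752000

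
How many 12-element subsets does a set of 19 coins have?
C(19,12) = 19!/(12!×7!) = 50388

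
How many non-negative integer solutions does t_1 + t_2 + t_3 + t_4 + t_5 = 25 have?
C(25+5-1, 5-1) = C(29, 4) = 23751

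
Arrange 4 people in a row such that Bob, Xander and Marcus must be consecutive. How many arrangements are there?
Treat the 3 as one block: (4-3+1)! × 3! = 2 × 6 = 12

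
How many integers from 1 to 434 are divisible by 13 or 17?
⌊434/13⌋ + ⌊434/17⌋ - ⌊434/221⌋ = 33 + 25 - 1 = 57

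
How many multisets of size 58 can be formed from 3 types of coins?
C(58+3-1, 3-1) = C(60, 2) = 1770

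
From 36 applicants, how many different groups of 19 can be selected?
C(36,19) = 36!/(19!×17!) = 8597496600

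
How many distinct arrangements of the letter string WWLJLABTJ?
9! / (2! × 1! × 1! × 2! × 2! × 1!) = 45360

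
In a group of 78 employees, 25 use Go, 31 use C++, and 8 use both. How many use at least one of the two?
|A∪B| = |A| + |B| - |A∩B| = 25 + 31 - 8 = 48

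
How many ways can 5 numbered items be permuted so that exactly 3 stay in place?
Choose the 3 fixed points C(5,3) = 10, derange the rest: !2 = Σ_{j=0}^{2} (-1)^j·2!/j! = 2 - 2 + 1 = 1. Product = 10 × 1 = 10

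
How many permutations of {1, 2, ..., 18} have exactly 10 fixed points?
Choose the 10 fixed points C(18,10) = 43758, derange the rest: !8 = Σ_{j=0}^{8} (-1)^j·8!/j! = 40320 - 40320 + 20160 - 6720 + 1680 - 336 + 56 - 8 + 1 = 14833. Product = 43758 × 14833 = 649062414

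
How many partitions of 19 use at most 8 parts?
By conjugation, equals partitions of 19 into parts ≤ 8. Let r_j(i) = number of partitions of i into parts ≤ j, for i = 0..19. r_1(i) = 1 for all i; r_j(i) = r_{j-1}(i) + r_j(i-j). Rows j = 2..8: ≤2: 1 1 2 2 3 3 4 4 5 5 6 6 7 7 8 8 9 9 10 10; ≤3: 1 1 2 3 4 5 7 8 10 12 14 16 19 21 24 27 30 33 37 40; ≤4: 1 1 2 3 5 6 9 11 15 18 23 27 34 39 47 54 64 72 84 94; ≤5: 1 1 2 3 5 7 10 13 18 23 30 37 47 57 70 84 101 119 141 164; ≤6: 1 1 2 3 5 7 11 14 20 26 35 44 58 71 90 110 136 163 199 235; ≤7: 1 1 2 3 5 7 11 15 21 28 38 49 65 82 105 131 164 201 248 300; ≤8: 1 1 2 3 5 7 11 15 22 29 40 52 70 89 116 146 186 230 288 352. r_8(19) = 352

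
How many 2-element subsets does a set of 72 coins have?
C(72,2) = 72!/(2!×70!) = 2556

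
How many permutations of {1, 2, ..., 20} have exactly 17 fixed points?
Choose the 17 fixed points C(20,17) = 1140, derange the rest: !3 = Σ_{j=0}^{3} (-1)^j·3!/j! = 6 - 6 + 3 - 1 = 2. Product = 1140 × 2 = 2280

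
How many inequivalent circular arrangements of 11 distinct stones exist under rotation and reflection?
(11-1)!/2 = 3628800/2 = 1814400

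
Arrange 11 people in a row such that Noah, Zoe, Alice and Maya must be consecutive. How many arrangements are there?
Treat the 4 as one block: (11-4+1)! × 4! = 40320 × 24 = 967680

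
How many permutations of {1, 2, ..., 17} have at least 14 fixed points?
Exactly j fixed points: C(17,j)·!(17-j); sum over j ≥ 14 (derangement numbers via !m = (m-1)·(!(m-1) + !(m-2)): !0..!3 = 1, 0, 1, 2). Σ_{j=14}^{17} C(17,j)·!(17-j) = C(17,14)·!3 + C(17,15)·!2 + C(17,16)·!1 + C(17,17)·!0 = 680·2 + 136·1 + 17·0 + 1·1 = 1497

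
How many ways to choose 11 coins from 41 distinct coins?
C(41,11) = 41!/(11!×30!) = 3159461968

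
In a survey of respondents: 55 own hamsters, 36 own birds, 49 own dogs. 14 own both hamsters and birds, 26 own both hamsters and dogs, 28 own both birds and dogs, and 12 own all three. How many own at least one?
|A∪B∪C| = 55+36+49-14-26-28+12 = 84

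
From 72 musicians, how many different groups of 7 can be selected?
C(72,7) = 72!/(7!×65!) = 1473109704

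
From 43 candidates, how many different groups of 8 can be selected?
C(43,8) = 43!/(8!×35!) = 145008513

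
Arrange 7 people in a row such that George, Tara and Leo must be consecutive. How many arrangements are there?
Treat the 3 as one block: (7-3+1)! × 3! = 120 × 6 = 720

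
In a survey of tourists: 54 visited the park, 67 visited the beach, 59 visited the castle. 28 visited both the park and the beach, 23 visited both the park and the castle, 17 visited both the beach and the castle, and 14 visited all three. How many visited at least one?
|A∪B∪C| = 54+67+59-28-23-17+14 = 126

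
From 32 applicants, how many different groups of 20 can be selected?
C(32,20) = 32!/(20!×12!) = 225792840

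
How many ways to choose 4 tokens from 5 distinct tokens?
C(5,4) = 5!/(4!×1!) = 5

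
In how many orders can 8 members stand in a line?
8! = 40320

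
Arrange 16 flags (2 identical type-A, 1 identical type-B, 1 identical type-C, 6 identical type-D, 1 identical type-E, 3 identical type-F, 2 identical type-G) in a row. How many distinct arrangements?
16! / (2! × 1! × 1! × 6! × 1! × 3! × 2!) = 1210809600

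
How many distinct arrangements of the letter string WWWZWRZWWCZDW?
13! / (1! × 1! × 7! × 3! × 1!) = 205920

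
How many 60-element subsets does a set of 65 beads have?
C(65,60) = 65!/(60!×5!) = 8259888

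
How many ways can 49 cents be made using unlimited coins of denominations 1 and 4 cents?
Coefficient of x^49 in 1/(1-x^1) · 1/(1-x^4). Use j coins of 4 for j = 0..⌊49/4⌋ = 12, the rest in 1s: 12 + 1 = 13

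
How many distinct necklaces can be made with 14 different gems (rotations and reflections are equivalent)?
(14-1)!/2 = 6227020800/2 = 3113510400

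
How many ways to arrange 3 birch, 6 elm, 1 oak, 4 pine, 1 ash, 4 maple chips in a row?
19! / (3! × 6! × 1! × 4! × 1! × 4!) = 48886437600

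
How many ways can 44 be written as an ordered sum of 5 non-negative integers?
C(44+5-1, 5-1) = C(48, 4) = 194580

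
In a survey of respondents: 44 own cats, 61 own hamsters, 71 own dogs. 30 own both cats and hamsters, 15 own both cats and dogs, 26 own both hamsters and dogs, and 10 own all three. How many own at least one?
|A∪B∪C| = 44+61+71-30-15-26+10 = 115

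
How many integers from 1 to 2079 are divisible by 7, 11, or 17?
⌊2079/7⌋+⌊2079/11⌋+⌊2079/17⌋ - ⌊2079/77⌋-⌊2079/119⌋-⌊2079/187⌋ + ⌊2079/1309⌋ = 297+189+122 - 27-17-11 + 1 = 554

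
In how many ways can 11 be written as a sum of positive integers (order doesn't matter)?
Pentagonal recurrence p(n) = p(n-1) + p(n-2) - p(n-5) - p(n-7) + p(n-12) + p(n-15) - ... gives p(0..10) = 1, 1, 2, 3, 5, 7, 11, 15, 22, 30, 42. p(11) = p(10) + p(9) - p(6) - p(4) = 42 + 30 - 11 - 5 = 56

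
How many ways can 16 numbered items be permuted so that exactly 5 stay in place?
Choose the 5 fixed points C(16,5) = 4368, derange the rest: !11 = Σ_{j=0}^{11} (-1)^j·11!/j! = 39916800 - 39916800 + 19958400 - 6652800 + 1663200 - 332640 + 55440 - 7920 + 990 - 110 + 11 - 1 = 14684570. Product = 4368 × 14684570 = 64142201760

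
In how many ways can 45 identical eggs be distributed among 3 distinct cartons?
C(45+3-1, 3-1) = C(47, 2) = 1081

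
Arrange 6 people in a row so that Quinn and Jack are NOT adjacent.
Total - adjacent = 6! - (6-1)!×2 = 720 - 240 = 480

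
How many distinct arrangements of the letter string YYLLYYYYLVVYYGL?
15! / (4! × 2! × 8! × 1!) = 675675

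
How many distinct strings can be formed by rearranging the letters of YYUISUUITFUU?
12! / (2! × 1! × 2! × 5! × 1! × 1!) = 997920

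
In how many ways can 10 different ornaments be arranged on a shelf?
10! = 3628800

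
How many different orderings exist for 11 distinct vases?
11! = 39916800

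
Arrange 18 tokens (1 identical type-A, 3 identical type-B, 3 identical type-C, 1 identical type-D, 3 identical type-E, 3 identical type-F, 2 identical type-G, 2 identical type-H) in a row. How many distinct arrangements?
18! / (1! × 3! × 3! × 1! × 3! × 3! × 2! × 2!) = 1235025792000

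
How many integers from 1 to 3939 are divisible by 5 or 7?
⌊3939/5⌋ + ⌊3939/7⌋ - ⌊3939/35⌋ = 787 + 562 - 112 = 1237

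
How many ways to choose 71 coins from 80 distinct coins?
C(80,71) = 80!/(71!×9!) = 231900297200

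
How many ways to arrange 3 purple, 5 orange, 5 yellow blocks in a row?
13! / (3! × 5! × 5!) = 72072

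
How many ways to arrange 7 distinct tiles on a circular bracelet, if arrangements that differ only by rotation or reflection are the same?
(7-1)!/2 = 720/2 = 360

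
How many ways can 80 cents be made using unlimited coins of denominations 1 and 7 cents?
Coefficient of x^80 in 1/(1-x^1) · 1/(1-x^7). Use j coins of 7 for j = 0..⌊80/7⌋ = 11, the rest in 1s: 11 + 1 = 12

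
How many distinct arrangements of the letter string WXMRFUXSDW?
10! / (2! × 1! × 1! × 1! × 1! × 1! × 2! × 1!) = 907200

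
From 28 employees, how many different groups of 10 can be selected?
C(28,10) = 28!/(10!×18!) = 13123110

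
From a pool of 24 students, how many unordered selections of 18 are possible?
C(24,18) = 24!/(18!×6!) = 134596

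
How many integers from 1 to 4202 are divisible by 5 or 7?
⌊4202/5⌋ + ⌊4202/7⌋ - ⌊4202/35⌋ = 840 + 600 - 120 = 1320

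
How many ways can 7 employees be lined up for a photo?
7! = 5040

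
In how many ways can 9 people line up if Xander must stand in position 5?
Fix one position: (9-1)! = 40320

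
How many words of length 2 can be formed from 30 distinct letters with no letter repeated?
P(30,2) = 30!/(30-2)! = 870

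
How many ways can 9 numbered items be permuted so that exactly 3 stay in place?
Choose the 3 fixed points C(9,3) = 84, derange the rest: !6 = Σ_{j=0}^{6} (-1)^j·6!/j! = 720 - 720 + 360 - 120 + 30 - 6 + 1 = 265. Product = 84 × 265 = 22260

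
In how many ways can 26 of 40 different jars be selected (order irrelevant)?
C(40,26) = 40!/(26!×14!) = 23206929840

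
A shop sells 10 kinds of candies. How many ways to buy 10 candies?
C(10+10-1, 10-1) = C(19, 9) = 92378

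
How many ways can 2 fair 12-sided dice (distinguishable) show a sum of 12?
Coefficient of x^12 in (x + x² + ... + x^12)^2. By inclusion-exclusion on dice exceeding 12: Σ_j (-1)^j C(2,j)·C(12-1-12j, 1) = C(2,0)·C(11,1) = 1·11 = 11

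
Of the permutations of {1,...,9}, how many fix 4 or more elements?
Exactly j fixed points: C(9,j)·!(9-j); sum over j ≥ 4 (derangement numbers via !m = (m-1)·(!(m-1) + !(m-2)): !0..!5 = 1, 0, 1, 2, 9, 44). Σ_{j=4}^{9} C(9,j)·!(9-j) = C(9,4)·!5 + C(9,5)·!4 + C(9,6)·!3 + C(9,7)·!2 + C(9,8)·!1 + C(9,9)·!0 = 126·44 + 126·9 + 84·2 + 36·1 + 9·0 + 1·1 = 6883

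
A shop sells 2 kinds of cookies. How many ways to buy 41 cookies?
C(41+2-1, 2-1) = C(42, 1) = 42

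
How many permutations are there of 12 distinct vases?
12! = 479001600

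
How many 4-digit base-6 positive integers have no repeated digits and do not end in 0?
Last digit: 5 nonzero choices. First digit: 4 (nonzero, ≠last). Middle 2: P(4,2) = 12. Total = 240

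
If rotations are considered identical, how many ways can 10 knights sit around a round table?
Circular: fix one position, arrange the rest. (10-1)! = 362880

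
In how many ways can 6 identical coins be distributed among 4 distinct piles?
C(6+4-1, 4-1) = C(9, 3) = 84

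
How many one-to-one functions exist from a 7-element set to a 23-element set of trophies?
P(23,7) = 23!/(23-7)! = 1235591280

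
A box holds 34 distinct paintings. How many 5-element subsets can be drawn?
C(34,5) = 34!/(5!×29!) = 278256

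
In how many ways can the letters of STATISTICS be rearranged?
10! / (3! × 3! × 1! × 2! × 1!) = 50400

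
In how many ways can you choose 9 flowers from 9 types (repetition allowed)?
C(9+9-1, 9-1) = C(17, 8) = 24310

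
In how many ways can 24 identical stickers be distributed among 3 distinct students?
C(24+3-1, 3-1) = C(26, 2) = 325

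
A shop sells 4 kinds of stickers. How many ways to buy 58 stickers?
C(58+4-1, 4-1) = C(61, 3) = 35990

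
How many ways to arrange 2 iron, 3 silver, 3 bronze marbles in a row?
8! / (2! × 3! × 3!) = 560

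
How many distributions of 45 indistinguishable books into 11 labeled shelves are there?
C(45+11-1, 11-1) = C(55, 10) = 29248649430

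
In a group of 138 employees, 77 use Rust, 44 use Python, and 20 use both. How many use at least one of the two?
|A∪B| = |A| + |B| - |A∩B| = 77 + 44 - 20 = 101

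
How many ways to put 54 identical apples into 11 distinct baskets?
C(54+11-1, 11-1) = C(64, 10) = 151473214816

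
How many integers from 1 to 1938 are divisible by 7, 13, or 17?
⌊1938/7⌋+⌊1938/13⌋+⌊1938/17⌋ - ⌊1938/91⌋-⌊1938/119⌋-⌊1938/221⌋ + ⌊1938/1547⌋ = 276+149+114 - 21-16-8 + 1 = 495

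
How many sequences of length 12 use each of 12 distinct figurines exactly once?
12! = 479001600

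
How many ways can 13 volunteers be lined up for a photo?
13! = 6227020800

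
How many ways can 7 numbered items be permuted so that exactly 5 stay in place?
Choose the 5 fixed points C(7,5) = 21, derange the rest: !2 = Σ_{j=0}^{2} (-1)^j·2!/j! = 2 - 2 + 1 = 1. Product = 21 × 1 = 21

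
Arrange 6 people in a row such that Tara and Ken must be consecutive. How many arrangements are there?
Treat the 2 as one block: (6-2+1)! × 2! = 120 × 2 = 240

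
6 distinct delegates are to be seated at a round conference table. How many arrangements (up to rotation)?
Circular: fix one position, arrange the rest. (6-1)! = 120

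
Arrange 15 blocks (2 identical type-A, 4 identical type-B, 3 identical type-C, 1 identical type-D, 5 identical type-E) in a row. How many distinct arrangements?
15! / (2! × 4! × 3! × 1! × 5!) = 37837800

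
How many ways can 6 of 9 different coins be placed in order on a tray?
P(9,6) = 9!/(9-6)! = 60480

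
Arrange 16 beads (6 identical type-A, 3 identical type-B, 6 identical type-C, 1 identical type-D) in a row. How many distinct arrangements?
16! / (6! × 3! × 6! × 1!) = 6726720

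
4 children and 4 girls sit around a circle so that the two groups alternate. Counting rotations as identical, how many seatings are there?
Fix one of the children: (4-1)! ways for the remaining children, × 4! ways for the girls = 6 × 24 = 144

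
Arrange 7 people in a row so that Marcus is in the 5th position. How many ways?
Fix one position: (7-1)! = 720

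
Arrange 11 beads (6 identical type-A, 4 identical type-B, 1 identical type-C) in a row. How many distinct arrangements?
11! / (6! × 4! × 1!) = 2310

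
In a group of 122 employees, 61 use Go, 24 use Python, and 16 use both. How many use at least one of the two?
|A∪B| = |A| + |B| - |A∩B| = 61 + 24 - 16 = 69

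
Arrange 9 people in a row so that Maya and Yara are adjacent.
Treat as block: (9-1)! × 2! = 40320 × 2 = 80640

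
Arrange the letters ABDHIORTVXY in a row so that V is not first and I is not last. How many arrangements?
By inclusion-exclusion: 11! - 2×(11-1)! + (11-2)! = 39916800 - 7257600 + 362880 = 33022080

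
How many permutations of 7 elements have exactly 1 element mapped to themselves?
Choose the 1 fixed point C(7,1) = 7, derange the rest: !6 = Σ_{j=0}^{6} (-1)^j·6!/j! = 720 - 720 + 360 - 120 + 30 - 6 + 1 = 265. Product = 7 × 265 = 1855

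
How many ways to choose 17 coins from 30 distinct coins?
C(30,17) = 30!/(17!×13!) = 119759850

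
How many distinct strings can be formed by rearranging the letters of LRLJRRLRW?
9! / (3! × 4! × 1! × 1!) = 2520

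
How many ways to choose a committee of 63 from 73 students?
C(73,63) = 73!/(63!×10!) = 621324937376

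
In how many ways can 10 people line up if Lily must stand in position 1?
Fix one position: (10-1)! = 362880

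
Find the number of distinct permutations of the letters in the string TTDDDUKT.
8! / (1! × 1! × 3! × 3!) = 1120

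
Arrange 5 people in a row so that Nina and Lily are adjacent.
Treat as block: (5-1)! × 2! = 24 × 2 = 48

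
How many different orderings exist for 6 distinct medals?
6! = 720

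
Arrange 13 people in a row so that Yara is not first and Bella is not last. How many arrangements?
By inclusion-exclusion: 13! - 2×(13-1)! + (13-2)! = 6227020800 - 958003200 + 39916800 = 5308934400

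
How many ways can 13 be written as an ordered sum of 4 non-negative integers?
C(13+4-1, 4-1) = C(16, 3) = 560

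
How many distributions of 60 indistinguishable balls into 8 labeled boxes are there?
C(60+8-1, 8-1) = C(67, 7) = 869648208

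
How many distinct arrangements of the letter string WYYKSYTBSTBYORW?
15! / (1! × 2! × 1! × 1! × 2! × 2! × 2! × 4!) = 3405402000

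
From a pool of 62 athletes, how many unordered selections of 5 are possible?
C(62,5) = 62!/(5!×57!) = 6471002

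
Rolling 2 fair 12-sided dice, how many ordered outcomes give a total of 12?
Coefficient of x^12 in (x + x² + ... + x^12)^2. By inclusion-exclusion on dice exceeding 12: Σ_j (-1)^j C(2,j)·C(12-1-12j, 1) = C(2,0)·C(11,1) = 1·11 = 11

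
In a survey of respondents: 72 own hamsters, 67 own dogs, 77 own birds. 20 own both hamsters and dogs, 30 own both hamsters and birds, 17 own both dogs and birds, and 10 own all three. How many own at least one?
|A∪B∪C| = 72+67+77-20-30-17+10 = 159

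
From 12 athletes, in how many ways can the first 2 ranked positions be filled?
P(12,2) = 12!/(12-2)! = 132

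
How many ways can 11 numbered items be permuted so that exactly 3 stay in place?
Choose the 3 fixed points C(11,3) = 165, derange the rest: !8 = Σ_{j=0}^{8} (-1)^j·8!/j! = 40320 - 40320 + 20160 - 6720 + 1680 - 336 + 56 - 8 + 1 = 14833. Product = 165 × 14833 = 2447445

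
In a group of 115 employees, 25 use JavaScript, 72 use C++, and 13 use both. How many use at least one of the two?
|A∪B| = |A| + |B| - |A∩B| = 25 + 72 - 13 = 84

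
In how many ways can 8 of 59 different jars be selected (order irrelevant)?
C(59,8) = 59!/(8!×51!) = 2217471399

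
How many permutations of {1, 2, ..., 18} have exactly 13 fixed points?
Choose the 13 fixed points C(18,13) = 8568, derange the rest: !5 = Σ_{j=0}^{5} (-1)^j·5!/j! = 120 - 120 + 60 - 20 + 5 - 1 = 44. Product = 8568 × 44 = 376992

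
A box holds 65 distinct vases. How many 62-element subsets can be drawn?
C(65,62) = 65!/(62!×3!) = 43680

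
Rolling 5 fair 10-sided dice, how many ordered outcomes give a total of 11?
Coefficient of x^11 in (x + x² + ... + x^10)^5. By inclusion-exclusion on dice exceeding 10: Σ_j (-1)^j C(5,j)·C(11-1-10j, 4) = C(5,0)·C(10,4) = 1·210 = 210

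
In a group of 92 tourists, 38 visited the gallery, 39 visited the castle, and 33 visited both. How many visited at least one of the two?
|A∪B| = |A| + |B| - |A∩B| = 38 + 39 - 33 = 44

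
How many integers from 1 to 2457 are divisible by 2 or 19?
⌊2457/2⌋ + ⌊2457/19⌋ - ⌊2457/38⌋ = 1228 + 129 - 64 = 1293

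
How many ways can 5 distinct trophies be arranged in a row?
5! = 120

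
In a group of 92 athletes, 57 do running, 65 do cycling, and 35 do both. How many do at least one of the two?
|A∪B| = |A| + |B| - |A∩B| = 57 + 65 - 35 = 87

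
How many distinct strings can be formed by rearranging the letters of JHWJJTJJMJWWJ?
13! / (1! × 7! × 3! × 1! × 1!) = 205920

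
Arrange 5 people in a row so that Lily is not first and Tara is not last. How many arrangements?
By inclusion-exclusion: 5! - 2×(5-1)! + (5-2)! = 120 - 48 + 6 = 78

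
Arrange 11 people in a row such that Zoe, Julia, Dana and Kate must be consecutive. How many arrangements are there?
Treat the 4 as one block: (11-4+1)! × 4! = 40320 × 24 = 967680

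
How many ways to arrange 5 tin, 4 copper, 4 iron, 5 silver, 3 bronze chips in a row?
21! / (5! × 4! × 4! × 5! × 3!) = 1026615189600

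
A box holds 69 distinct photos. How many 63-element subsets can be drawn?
C(69,63) = 69!/(63!×6!) = 119877472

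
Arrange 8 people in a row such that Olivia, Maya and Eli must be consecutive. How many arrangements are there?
Treat the 3 as one block: (8-3+1)! × 3! = 720 × 6 = 4320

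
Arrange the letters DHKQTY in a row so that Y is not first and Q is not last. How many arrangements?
By inclusion-exclusion: 6! - 2×(6-1)! + (6-2)! = 720 - 240 + 24 = 504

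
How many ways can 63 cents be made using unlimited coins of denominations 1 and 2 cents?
Coefficient of x^63 in 1/(1-x^1) · 1/(1-x^2). Use j coins of 2 for j = 0..⌊63/2⌋ = 31, the rest in 1s: 31 + 1 = 32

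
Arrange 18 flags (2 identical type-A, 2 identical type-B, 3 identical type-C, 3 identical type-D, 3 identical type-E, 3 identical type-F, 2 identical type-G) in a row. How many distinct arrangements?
18! / (2! × 2! × 3! × 3! × 3! × 3! × 2!) = 617512896000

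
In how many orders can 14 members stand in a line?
14! = 87178291200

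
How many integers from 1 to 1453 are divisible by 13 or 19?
⌊1453/13⌋ + ⌊1453/19⌋ - ⌊1453/247⌋ = 111 + 76 - 5 = 182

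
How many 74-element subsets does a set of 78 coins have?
C(78,74) = 78!/(74!×4!) = 1426425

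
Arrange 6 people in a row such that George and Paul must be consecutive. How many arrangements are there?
Treat the 2 as one block: (6-2+1)! × 2! = 120 × 2 = 240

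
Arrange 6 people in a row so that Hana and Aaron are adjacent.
Treat as block: (6-1)! × 2! = 120 × 2 = 240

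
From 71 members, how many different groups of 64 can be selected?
C(71,64) = 71!/(64!×7!) = 1329890705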